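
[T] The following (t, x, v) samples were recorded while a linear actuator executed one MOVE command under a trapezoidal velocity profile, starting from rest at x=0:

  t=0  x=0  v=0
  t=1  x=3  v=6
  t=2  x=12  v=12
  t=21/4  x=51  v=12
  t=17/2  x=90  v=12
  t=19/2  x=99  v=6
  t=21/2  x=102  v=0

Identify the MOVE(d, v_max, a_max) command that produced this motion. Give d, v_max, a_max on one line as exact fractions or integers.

d=102 v_max=12 a_max=6

final state: t=21/2, x=102, v=0 → d = 102
a_max = (6−0)/(1−0) = 6
max v = 12 over t∈[2,17/2] → v_max = 12
check: 12·(2+13/2) = 102 ✓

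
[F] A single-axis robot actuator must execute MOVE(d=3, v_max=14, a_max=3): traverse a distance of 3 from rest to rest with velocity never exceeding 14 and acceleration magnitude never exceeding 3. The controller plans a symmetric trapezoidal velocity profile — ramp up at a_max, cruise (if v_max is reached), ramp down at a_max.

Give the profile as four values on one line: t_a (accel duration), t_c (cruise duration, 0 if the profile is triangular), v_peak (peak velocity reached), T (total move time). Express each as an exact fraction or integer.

t_a=1 t_c=0 v_peak=3 T=2

v_max²/a_max = 14²/3 = 196/3
3 < 196/3 ⇒ no cruise
v_peak = √(3·3) = √9 = 3
t_a = 3/3 = 1; t_c = 0
T = 2·1 = 2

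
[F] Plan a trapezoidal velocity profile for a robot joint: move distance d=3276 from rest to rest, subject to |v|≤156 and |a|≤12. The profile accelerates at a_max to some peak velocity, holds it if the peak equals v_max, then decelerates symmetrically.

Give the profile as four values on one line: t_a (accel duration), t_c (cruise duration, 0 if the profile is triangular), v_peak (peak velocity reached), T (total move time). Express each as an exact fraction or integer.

vₘ²/aₘ = 156²/12 = 2028
3276 ≥ 2028 ⇒ cruise phase
t_a = 156/12 = 13; v_peak = 156
d_cruise = 3276 − 2028 = 1248; t_c = 1248/156 = 8
T = 2·13 + 8 = 34

t_a=13 t_c=8 v_peak=156 T=34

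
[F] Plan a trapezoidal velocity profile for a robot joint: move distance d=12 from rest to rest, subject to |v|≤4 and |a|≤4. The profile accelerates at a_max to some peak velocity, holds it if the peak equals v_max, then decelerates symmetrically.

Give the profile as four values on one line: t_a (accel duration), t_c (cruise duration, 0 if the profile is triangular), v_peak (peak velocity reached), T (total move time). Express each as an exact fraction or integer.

(v_max)²/a_max = 4²/4 = 4
12 ≥ 4 so v_max reached
t_a = 4/4 = 1; v_peak = 4
d_cruise = 12 − 4 = 8; t_c = 8/4 = 2
T = 2·1 + 2 = 4

t_a=1 t_c=2 v_peak=4 T=4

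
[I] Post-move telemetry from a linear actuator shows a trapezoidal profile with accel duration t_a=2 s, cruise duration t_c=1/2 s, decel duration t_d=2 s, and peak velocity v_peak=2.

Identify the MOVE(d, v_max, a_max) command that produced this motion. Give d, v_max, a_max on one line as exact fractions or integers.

a_max = 2/2 = 1
d_a = ½·2·2 = 2; d_c = 2·1/2 = 1
d = 2·2 + 1 = 5
t_c = 1/2 > 0 ⇒ limit active, v_max = 2

d=5 v_max=2 a_max=1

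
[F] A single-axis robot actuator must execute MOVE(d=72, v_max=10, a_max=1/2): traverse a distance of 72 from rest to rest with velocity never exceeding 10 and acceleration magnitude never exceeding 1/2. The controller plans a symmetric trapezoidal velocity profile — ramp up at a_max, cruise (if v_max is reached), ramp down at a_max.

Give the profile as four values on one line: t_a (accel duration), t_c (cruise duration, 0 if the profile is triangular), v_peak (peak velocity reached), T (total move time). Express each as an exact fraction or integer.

v_max²/a_max = 10²/(1/2) = 200
72 < 200 → triangular
v_peak = √(72·1/2) = √36 = 6
t_a = 6/(1/2) = 12; t_c = 0
T = 2·12 = 24

t_a=12 t_c=0 v_peak=6 T=24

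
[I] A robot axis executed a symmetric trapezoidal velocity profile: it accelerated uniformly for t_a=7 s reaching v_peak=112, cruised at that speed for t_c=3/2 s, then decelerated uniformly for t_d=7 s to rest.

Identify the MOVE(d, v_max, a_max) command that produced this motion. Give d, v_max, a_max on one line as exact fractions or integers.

d=952 v_max=112 a_max=16

a_max = 112/7 = 16
d_a = ½·112·7 = 392; d_c = 112·3/2 = 168
d = 2·392 + 168 = 952
t_c = 3/2 > 0 so v_max = 112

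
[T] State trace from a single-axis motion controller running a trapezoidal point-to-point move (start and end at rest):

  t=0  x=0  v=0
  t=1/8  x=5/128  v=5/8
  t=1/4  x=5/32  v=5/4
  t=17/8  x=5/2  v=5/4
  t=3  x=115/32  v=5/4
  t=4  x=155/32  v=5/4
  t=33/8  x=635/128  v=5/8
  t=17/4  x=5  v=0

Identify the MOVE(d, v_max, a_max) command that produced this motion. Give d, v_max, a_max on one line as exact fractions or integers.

d=5 v_max=5/4 a_max=5

final state: t=17/4, x=5, v=0 → d = 5
a_max = (5/8−0)/(1/8−0) = 5
max v = 5/4 over t∈[1/4,4] → v_max = 5/4
check: 5/4·(1/4+15/4) = 5 ✓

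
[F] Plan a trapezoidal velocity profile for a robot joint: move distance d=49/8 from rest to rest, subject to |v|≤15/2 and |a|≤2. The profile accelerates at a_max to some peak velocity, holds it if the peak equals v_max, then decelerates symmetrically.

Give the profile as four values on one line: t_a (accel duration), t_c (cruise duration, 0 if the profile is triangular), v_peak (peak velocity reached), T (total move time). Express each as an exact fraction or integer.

t_a=7/4 t_c=0 v_peak=7/2 T=7/2

v_max²/a_max = (15/2)²/2 = 225/8
49/8 < 225/8 ⇒ no cruise
v_peak = √(49/8·2) = √(49/4) = 7/2
t_a = (7/2)/2 = 7/4; t_c = 0
T = 2·7/4 = 7/2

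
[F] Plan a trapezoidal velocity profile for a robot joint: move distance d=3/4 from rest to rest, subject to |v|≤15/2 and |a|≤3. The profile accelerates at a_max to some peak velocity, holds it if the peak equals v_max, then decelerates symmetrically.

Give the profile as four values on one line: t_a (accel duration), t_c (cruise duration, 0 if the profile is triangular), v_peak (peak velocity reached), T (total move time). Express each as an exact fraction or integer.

t_a=1/2 t_c=0 v_peak=3/2 T=1

(v_max)²/a_max = (15/2)²/3 = 75/4
3/4 < 75/4 so t_c = 0
v_peak = √(3/4·3) = √(9/4) = 3/2
t_a = (3/2)/3 = 1/2; t_c = 0
T = 2·1/2 = 1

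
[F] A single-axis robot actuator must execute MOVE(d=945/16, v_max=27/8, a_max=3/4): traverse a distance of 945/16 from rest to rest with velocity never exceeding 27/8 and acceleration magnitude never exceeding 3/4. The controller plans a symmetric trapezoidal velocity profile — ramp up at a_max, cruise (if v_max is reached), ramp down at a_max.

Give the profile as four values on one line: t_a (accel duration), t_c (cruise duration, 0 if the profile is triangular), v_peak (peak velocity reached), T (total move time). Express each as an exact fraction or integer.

v_max²/a_max = (27/8)²/(3/4) = 243/16
945/16 ≥ 243/16 → trapezoidal
t_a = (27/8)/(3/4) = 9/2; v_peak = 27/8
d_cruise = 945/16 − 243/16 = 351/8; t_c = (351/8)/(27/8) = 13
T = 2·9/2 + 13 = 22

t_a=9/2 t_c=13 v_peak=27/8 T=22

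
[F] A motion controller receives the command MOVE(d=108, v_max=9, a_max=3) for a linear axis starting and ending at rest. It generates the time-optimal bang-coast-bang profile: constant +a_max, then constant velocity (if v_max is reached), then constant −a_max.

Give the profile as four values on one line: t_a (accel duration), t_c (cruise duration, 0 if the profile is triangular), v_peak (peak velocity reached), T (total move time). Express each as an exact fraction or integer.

(v_max)²/a_max = 9²/3 = 27
108 ≥ 27 → trapezoidal
t_a = 9/3 = 3; v_peak = 9
d_cruise = 108 − 27 = 81; t_c = 81/9 = 9
T = 2·3 + 9 = 15

t_a=3 t_c=9 v_peak=9 T=15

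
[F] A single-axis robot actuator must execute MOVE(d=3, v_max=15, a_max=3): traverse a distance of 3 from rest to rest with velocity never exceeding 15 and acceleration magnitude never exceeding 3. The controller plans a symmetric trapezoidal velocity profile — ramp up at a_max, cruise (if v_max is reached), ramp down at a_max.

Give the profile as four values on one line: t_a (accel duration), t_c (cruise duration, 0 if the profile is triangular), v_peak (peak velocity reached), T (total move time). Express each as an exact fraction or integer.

t_a=1 t_c=0 v_peak=3 T=2

v_max²/a_max = 15²/3 = 75
3 < 75 so t_c = 0
v_peak = √(3·3) = √9 = 3
t_a = 3/3 = 1; t_c = 0
T = 2·1 = 2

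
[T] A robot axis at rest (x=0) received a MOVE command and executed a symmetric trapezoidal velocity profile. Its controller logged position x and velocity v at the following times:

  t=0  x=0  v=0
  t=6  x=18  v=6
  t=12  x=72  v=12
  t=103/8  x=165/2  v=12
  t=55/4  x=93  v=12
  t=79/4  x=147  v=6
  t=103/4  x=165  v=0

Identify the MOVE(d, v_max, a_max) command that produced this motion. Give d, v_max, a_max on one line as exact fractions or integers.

d=165 v_max=12 a_max=1

final state: t=103/4, x=165, v=0 → d = 165
a_max = (6−0)/(6−0) = 1
max v = 12 over t∈[12,55/4] → v_max = 12
check: 12·(12+7/4) = 165 ✓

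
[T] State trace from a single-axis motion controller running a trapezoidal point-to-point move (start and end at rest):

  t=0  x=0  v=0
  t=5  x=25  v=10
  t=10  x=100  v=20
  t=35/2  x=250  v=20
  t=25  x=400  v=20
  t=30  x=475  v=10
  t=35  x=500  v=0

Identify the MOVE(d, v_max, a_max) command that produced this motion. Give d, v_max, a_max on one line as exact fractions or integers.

final state: t=35, x=500, v=0 → d = 500
a_max = (10−0)/(5−0) = 2
max v = 20 over t∈[10,25] → v_max = 20
check: 20·(10+15) = 500 ✓

d=500 v_max=20 a_max=2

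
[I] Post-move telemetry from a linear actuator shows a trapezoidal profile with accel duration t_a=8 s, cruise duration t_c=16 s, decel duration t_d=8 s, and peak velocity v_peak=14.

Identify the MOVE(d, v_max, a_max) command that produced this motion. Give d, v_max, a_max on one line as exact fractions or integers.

a_max = 14/8 = 7/4
d_a = ½·14·8 = 56; d_c = 14·16 = 224
d = 2·56 + 224 = 336
t_c = 16 > 0 → v_max = v_peak = 14

d=336 v_max=14 a_max=7/4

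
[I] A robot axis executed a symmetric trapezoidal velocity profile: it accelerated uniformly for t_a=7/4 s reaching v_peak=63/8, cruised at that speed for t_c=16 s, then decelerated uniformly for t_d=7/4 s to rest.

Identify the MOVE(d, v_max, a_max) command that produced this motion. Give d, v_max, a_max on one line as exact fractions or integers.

d=4473/32 v_max=63/8 a_max=9/2

a_max = (63/8)/(7/4) = 9/2
d_a = ½·63/8·7/4 = 441/64; d_c = 63/8·16 = 126
d = 2·441/64 + 126 = 4473/32
t_c = 16 > 0 → v_max = v_peak = 63/8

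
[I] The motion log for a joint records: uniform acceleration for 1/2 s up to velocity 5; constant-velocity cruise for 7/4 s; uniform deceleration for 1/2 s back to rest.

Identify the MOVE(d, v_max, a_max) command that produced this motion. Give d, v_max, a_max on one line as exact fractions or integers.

a_max = 5/(1/2) = 10
d_a = ½·5·1/2 = 5/4; d_c = 5·7/4 = 35/4
d = 2·5/4 + 35/4 = 45/4
t_c = 7/4 > 0 ⇒ limit active, v_max = 5

d=45/4 v_max=5 a_max=10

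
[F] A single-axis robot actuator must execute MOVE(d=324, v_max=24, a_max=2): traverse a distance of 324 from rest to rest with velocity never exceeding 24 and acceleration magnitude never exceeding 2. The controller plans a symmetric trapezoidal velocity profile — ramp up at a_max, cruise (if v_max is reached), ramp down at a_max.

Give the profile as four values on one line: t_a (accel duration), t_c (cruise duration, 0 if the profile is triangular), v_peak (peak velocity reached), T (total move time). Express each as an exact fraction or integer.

(v_max)²/a_max = 24²/2 = 288
324 ≥ 288 so v_max reached
t_a = 24/2 = 12; v_peak = 24
d_cruise = 324 − 288 = 36; t_c = 36/24 = 3/2
T = 2·12 + 3/2 = 51/2

t_a=12 t_c=3/2 v_peak=24 T=51/2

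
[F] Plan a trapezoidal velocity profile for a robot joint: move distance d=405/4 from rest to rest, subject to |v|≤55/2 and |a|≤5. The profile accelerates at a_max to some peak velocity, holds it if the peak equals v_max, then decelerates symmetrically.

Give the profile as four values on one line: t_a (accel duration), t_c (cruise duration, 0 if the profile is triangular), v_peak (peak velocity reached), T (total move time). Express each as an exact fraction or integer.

t_a=9/2 t_c=0 v_peak=45/2 T=9

v_max²/a_max = (55/2)²/5 = 605/4
405/4 < 605/4 → triangular
v_peak = √(405/4·5) = √(2025/4) = 45/2
t_a = (45/2)/5 = 9/2; t_c = 0
T = 2·9/2 = 9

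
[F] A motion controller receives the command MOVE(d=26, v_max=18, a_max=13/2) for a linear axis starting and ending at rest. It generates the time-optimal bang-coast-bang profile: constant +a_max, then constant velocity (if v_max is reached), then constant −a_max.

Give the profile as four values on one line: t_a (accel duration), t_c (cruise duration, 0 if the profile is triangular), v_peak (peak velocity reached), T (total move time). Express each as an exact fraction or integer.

t_a=2 t_c=0 v_peak=13 T=4

v_max²/a_max = 18²/(13/2) = 648/13
26 < 648/13 so t_c = 0
v_peak = √(26·13/2) = √169 = 13
t_a = 13/(13/2) = 2; t_c = 0
T = 2·2 = 4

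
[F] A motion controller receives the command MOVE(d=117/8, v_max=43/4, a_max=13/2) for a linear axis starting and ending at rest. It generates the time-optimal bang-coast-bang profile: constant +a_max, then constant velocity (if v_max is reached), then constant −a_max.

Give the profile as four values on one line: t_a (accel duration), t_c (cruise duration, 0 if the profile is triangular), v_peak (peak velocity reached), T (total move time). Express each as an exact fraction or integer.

t_a=3/2 t_c=0 v_peak=39/4 T=3

vₘ²/aₘ = (43/4)²/(13/2) = 1849/104
117/8 < 1849/104 so t_c = 0
v_peak = √(117/8·13/2) = √(1521/16) = 39/4
t_a = (39/4)/(13/2) = 3/2; t_c = 0
T = 2·3/2 = 3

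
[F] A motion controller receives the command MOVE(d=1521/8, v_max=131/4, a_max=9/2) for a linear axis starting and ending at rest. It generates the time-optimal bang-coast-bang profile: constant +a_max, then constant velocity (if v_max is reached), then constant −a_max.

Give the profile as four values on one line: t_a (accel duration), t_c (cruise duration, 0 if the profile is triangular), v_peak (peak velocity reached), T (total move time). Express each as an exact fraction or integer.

t_a=13/2 t_c=0 v_peak=117/4 T=13

vₘ²/aₘ = (131/4)²/(9/2) = 17161/72
1521/8 < 17161/72 ⇒ no cruise
v_peak = √(1521/8·9/2) = √(13689/16) = 117/4
t_a = (117/4)/(9/2) = 13/2; t_c = 0
T = 2·13/2 = 13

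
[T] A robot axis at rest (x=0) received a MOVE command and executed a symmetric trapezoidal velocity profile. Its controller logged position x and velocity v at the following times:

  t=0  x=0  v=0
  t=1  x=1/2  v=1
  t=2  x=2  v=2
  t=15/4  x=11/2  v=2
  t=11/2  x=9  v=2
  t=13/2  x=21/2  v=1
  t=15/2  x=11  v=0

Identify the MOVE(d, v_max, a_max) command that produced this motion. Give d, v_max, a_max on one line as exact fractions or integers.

d=11 v_max=2 a_max=1

final state: t=15/2, x=11, v=0 → d = 11
a_max = (1−0)/(1−0) = 1
max v = 2 over t∈[2,11/2] → v_max = 2
check: 2·(2+7/2) = 11 ✓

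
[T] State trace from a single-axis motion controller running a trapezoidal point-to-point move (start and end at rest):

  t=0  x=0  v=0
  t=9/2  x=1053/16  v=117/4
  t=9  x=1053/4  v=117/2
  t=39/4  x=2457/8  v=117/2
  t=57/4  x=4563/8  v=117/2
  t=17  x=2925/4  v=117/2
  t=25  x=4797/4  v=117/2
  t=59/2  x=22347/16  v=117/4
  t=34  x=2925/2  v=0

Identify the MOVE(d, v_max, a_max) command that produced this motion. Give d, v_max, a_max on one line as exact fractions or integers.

d=2925/2 v_max=117/2 a_max=13/2

final state: t=34, x=2925/2, v=0 → d = 2925/2
a_max = (117/4−0)/(9/2−0) = 13/2
max v = 117/2 over t∈[9,25] → v_max = 117/2
check: 117/2·(9+16) = 2925/2 ✓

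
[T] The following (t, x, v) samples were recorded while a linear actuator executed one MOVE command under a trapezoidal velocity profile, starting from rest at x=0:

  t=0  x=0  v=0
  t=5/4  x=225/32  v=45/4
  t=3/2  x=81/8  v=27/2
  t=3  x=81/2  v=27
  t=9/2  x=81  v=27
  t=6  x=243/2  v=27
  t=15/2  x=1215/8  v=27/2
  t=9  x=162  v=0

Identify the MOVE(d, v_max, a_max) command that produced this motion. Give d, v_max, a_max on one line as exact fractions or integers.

final state: t=9, x=162, v=0 → d = 162
a_max = (45/4−0)/(5/4−0) = 9
max v = 27 over t∈[3,6] → v_max = 27
check: 27·(3+3) = 162 ✓

d=162 v_max=27 a_max=9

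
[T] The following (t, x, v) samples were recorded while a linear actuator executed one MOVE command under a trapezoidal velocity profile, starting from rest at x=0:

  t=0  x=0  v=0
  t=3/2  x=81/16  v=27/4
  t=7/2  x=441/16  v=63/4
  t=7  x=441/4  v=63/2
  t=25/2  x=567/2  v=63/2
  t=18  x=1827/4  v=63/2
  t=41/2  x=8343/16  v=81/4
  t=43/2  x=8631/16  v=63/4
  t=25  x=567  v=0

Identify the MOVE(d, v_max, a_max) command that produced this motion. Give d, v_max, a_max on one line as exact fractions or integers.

d=567 v_max=63/2 a_max=9/2

final state: t=25, x=567, v=0 → d = 567
a_max = (27/4−0)/(3/2−0) = 9/2
max v = 63/2 over t∈[7,18] → v_max = 63/2
check: 63/2·(7+11) = 567 ✓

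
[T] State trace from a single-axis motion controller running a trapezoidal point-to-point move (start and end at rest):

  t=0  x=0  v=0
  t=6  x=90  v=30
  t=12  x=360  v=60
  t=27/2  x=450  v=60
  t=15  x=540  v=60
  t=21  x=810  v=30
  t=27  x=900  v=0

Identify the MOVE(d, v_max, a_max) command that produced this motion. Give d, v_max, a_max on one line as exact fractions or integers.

final state: t=27, x=900, v=0 → d = 900
a_max = (30−0)/(6−0) = 5
max v = 60 over t∈[12,15] → v_max = 60
check: 60·(12+3) = 900 ✓

d=900 v_max=60 a_max=5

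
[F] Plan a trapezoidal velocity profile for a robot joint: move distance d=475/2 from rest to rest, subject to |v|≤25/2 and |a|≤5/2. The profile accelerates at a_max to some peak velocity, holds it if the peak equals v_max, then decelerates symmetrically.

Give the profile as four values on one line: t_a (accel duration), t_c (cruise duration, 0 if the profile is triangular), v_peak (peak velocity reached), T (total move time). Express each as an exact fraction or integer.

t_a=5 t_c=14 v_peak=25/2 T=24

v_max²/a_max = (25/2)²/(5/2) = 125/2
475/2 ≥ 125/2 so v_max reached
t_a = (25/2)/(5/2) = 5; v_peak = 25/2
d_cruise = 475/2 − 125/2 = 175; t_c = 175/(25/2) = 14
T = 2·5 + 14 = 24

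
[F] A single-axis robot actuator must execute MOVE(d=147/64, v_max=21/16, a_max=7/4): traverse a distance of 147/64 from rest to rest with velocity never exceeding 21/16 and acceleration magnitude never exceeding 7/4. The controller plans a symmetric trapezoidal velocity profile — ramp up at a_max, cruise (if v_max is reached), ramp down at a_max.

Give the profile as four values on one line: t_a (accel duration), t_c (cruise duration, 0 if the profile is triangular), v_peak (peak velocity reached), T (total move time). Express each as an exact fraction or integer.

(v_max)²/a_max = (21/16)²/(7/4) = 63/64
147/64 ≥ 63/64 so v_max reached
t_a = (21/16)/(7/4) = 3/4; v_peak = 21/16
d_cruise = 147/64 − 63/64 = 21/16; t_c = (21/16)/(21/16) = 1
T = 2·3/4 + 1 = 5/2

t_a=3/4 t_c=1 v_peak=21/16 T=5/2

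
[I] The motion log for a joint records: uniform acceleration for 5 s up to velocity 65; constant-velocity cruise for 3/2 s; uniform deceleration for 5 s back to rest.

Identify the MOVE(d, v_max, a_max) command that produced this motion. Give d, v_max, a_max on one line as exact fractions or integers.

d=845/2 v_max=65 a_max=13

a_max = 65/5 = 13
d_a = ½·65·5 = 325/2; d_c = 65·3/2 = 195/2
d = 2·325/2 + 195/2 = 845/2
t_c = 3/2 > 0 so v_max = 65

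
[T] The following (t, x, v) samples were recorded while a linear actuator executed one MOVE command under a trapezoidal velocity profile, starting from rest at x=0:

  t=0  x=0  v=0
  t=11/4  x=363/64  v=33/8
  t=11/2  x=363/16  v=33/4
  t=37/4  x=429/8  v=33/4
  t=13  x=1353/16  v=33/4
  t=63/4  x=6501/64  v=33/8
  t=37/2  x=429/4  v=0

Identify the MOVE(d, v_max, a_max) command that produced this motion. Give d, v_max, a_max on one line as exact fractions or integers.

d=429/4 v_max=33/4 a_max=3/2

final state: t=37/2, x=429/4, v=0 → d = 429/4
a_max = (33/8−0)/(11/4−0) = 3/2
max v = 33/4 over t∈[11/2,13] → v_max = 33/4
check: 33/4·(11/2+15/2) = 429/4 ✓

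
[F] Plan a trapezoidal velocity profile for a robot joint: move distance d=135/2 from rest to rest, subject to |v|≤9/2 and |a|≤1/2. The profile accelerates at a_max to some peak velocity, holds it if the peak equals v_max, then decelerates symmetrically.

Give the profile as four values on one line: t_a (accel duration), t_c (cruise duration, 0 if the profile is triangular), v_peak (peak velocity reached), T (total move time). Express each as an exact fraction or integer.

vₘ²/aₘ = (9/2)²/(1/2) = 81/2
135/2 ≥ 81/2 so v_max reached
t_a = (9/2)/(1/2) = 9; v_peak = 9/2
d_cruise = 135/2 − 81/2 = 27; t_c = 27/(9/2) = 6
T = 2·9 + 6 = 24

t_a=9 t_c=6 v_peak=9/2 T=24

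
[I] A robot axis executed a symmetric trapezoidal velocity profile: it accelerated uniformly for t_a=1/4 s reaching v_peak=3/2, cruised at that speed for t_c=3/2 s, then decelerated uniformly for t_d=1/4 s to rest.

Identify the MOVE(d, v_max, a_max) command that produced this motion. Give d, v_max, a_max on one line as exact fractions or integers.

d=21/8 v_max=3/2 a_max=6

a_max = (3/2)/(1/4) = 6
d_a = ½·3/2·1/4 = 3/16; d_c = 3/2·3/2 = 9/4
d = 2·3/16 + 9/4 = 21/8
t_c = 3/2 > 0 → v_max = v_peak = 3/2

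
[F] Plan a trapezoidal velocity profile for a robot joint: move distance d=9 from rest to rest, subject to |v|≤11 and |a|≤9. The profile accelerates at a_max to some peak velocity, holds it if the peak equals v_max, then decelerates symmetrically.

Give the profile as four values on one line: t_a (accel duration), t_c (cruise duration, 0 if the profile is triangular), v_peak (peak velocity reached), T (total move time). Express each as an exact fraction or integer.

(v_max)²/a_max = 11²/9 = 121/9
9 < 121/9 so t_c = 0
v_peak = √(9·9) = √81 = 9
t_a = 9/9 = 1; t_c = 0
T = 2·1 = 2

t_a=1 t_c=0 v_peak=9 T=2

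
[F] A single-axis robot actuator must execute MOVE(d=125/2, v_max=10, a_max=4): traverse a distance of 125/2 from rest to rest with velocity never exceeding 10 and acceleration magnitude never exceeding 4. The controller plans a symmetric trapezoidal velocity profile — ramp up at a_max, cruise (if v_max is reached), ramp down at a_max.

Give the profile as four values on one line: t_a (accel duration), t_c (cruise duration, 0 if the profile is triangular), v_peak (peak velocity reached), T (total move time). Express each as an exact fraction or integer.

t_a=5/2 t_c=15/4 v_peak=10 T=35/4

(v_max)²/a_max = 10²/4 = 25
125/2 ≥ 25 so v_max reached
t_a = 10/4 = 5/2; v_peak = 10
d_cruise = 125/2 − 25 = 75/2; t_c = (75/2)/10 = 15/4
T = 2·5/2 + 15/4 = 35/4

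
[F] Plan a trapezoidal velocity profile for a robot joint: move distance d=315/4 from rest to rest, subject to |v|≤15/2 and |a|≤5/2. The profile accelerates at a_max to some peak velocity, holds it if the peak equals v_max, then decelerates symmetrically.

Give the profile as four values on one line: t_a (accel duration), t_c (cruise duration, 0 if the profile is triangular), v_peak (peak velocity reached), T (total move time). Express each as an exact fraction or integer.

vₘ²/aₘ = (15/2)²/(5/2) = 45/2
315/4 ≥ 45/2 ⇒ cruise phase
t_a = (15/2)/(5/2) = 3; v_peak = 15/2
d_cruise = 315/4 − 45/2 = 225/4; t_c = (225/4)/(15/2) = 15/2
T = 2·3 + 15/2 = 27/2

t_a=3 t_c=15/2 v_peak=15/2 T=27/2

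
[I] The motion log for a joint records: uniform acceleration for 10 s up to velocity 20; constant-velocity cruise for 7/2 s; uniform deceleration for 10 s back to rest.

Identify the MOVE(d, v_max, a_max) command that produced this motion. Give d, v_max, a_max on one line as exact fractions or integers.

a_max = 20/10 = 2
d_a = ½·20·10 = 100; d_c = 20·7/2 = 70
d = 2·100 + 70 = 270
t_c = 7/2 > 0 ⇒ limit active, v_max = 20

d=270 v_max=20 a_max=2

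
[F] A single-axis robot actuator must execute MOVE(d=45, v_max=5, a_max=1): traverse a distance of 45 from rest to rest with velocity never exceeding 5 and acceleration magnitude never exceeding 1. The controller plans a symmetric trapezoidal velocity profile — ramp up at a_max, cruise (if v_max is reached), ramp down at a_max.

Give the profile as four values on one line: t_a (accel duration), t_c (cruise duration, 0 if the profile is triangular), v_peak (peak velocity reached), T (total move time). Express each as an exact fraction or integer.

t_a=5 t_c=4 v_peak=5 T=14

vₘ²/aₘ = 5²/1 = 25
45 ≥ 25 → trapezoidal
t_a = 5/1 = 5; v_peak = 5
d_cruise = 45 − 25 = 20; t_c = 20/5 = 4
T = 2·5 + 4 = 14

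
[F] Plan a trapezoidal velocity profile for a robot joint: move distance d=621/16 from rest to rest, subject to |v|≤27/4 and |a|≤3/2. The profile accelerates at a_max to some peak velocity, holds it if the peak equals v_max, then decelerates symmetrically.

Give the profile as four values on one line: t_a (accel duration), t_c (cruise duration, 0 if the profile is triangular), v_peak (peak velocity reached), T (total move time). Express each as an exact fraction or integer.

v_max²/a_max = (27/4)²/(3/2) = 243/8
621/16 ≥ 243/8 ⇒ cruise phase
t_a = (27/4)/(3/2) = 9/2; v_peak = 27/4
d_cruise = 621/16 − 243/8 = 135/16; t_c = (135/16)/(27/4) = 5/4
T = 2·9/2 + 5/4 = 41/4

t_a=9/2 t_c=5/4 v_peak=27/4 T=41/4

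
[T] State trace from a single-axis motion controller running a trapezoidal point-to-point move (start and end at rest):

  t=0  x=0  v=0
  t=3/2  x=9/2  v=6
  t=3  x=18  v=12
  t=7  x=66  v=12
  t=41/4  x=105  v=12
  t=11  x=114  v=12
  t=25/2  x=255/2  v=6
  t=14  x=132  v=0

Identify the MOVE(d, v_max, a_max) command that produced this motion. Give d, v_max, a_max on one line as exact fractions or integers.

final state: t=14, x=132, v=0 → d = 132
a_max = (6−0)/(3/2−0) = 4
max v = 12 over t∈[3,11] → v_max = 12
check: 12·(3+8) = 132 ✓

d=132 v_max=12 a_max=4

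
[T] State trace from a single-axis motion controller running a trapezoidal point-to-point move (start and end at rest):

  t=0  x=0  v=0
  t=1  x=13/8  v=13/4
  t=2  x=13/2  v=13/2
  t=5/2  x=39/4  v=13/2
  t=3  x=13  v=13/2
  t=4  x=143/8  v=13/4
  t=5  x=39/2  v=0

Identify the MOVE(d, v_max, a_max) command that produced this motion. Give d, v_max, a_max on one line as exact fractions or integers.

d=39/2 v_max=13/2 a_max=13/4

final state: t=5, x=39/2, v=0 → d = 39/2
a_max = (13/4−0)/(1−0) = 13/4
max v = 13/2 over t∈[2,3] → v_max = 13/2
check: 13/2·(2+1) = 39/2 ✓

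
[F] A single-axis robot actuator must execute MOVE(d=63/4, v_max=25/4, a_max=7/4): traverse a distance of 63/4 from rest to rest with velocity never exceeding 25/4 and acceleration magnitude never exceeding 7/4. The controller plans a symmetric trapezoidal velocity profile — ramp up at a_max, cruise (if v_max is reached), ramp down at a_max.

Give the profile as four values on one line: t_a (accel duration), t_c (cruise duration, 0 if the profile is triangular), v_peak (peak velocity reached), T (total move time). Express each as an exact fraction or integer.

t_a=3 t_c=0 v_peak=21/4 T=6

v_max²/a_max = (25/4)²/(7/4) = 625/28
63/4 < 625/28 so t_c = 0
v_peak = √(63/4·7/4) = √(441/16) = 21/4
t_a = (21/4)/(7/4) = 3; t_c = 0
T = 2·3 = 6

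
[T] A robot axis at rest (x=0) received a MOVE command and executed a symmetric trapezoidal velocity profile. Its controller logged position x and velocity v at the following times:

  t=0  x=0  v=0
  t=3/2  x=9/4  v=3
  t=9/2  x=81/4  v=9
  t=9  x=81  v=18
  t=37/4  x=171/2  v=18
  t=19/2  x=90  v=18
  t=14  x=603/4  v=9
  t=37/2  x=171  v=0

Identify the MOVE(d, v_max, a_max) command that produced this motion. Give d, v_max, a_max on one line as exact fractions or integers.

d=171 v_max=18 a_max=2

final state: t=37/2, x=171, v=0 → d = 171
a_max = (3−0)/(3/2−0) = 2
max v = 18 over t∈[9,19/2] → v_max = 18
check: 18·(9+1/2) = 171 ✓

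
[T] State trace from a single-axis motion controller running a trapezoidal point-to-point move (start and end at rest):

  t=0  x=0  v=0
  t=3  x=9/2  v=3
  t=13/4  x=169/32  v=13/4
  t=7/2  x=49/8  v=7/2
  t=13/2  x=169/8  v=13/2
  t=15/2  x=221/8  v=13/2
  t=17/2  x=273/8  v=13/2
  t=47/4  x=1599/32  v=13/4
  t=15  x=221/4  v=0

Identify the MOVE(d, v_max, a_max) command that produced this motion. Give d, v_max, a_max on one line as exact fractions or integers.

d=221/4 v_max=13/2 a_max=1

final state: t=15, x=221/4, v=0 → d = 221/4
a_max = (3−0)/(3−0) = 1
max v = 13/2 over t∈[13/2,17/2] → v_max = 13/2
check: 13/2·(13/2+2) = 221/4 ✓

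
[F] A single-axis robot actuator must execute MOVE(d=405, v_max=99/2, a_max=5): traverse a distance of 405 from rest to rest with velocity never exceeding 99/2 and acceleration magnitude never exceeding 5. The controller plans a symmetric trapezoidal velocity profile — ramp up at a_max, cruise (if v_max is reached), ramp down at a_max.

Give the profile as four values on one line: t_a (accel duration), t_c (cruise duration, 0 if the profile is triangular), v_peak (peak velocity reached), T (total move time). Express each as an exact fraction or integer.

t_a=9 t_c=0 v_peak=45 T=18

(v_max)²/a_max = (99/2)²/5 = 9801/20
405 < 9801/20 so t_c = 0
v_peak = √(405·5) = √2025 = 45
t_a = 45/5 = 9; t_c = 0
T = 2·9 = 18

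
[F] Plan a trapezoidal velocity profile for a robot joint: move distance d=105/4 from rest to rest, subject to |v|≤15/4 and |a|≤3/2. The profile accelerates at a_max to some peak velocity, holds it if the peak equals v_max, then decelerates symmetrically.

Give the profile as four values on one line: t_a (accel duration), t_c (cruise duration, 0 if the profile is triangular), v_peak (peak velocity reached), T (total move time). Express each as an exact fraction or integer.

t_a=5/2 t_c=9/2 v_peak=15/4 T=19/2

vₘ²/aₘ = (15/4)²/(3/2) = 75/8
105/4 ≥ 75/8 so v_max reached
t_a = (15/4)/(3/2) = 5/2; v_peak = 15/4
d_cruise = 105/4 − 75/8 = 135/8; t_c = (135/8)/(15/4) = 9/2
T = 2·5/2 + 9/2 = 19/2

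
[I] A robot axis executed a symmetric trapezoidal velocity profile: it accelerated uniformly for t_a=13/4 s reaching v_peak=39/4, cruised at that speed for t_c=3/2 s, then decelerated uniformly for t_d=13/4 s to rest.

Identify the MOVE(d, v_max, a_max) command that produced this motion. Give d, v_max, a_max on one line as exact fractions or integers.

d=741/16 v_max=39/4 a_max=3

a_max = (39/4)/(13/4) = 3
d_a = ½·39/4·13/4 = 507/32; d_c = 39/4·3/2 = 117/8
d = 2·507/32 + 117/8 = 741/16
t_c = 3/2 > 0 → v_max = v_peak = 39/4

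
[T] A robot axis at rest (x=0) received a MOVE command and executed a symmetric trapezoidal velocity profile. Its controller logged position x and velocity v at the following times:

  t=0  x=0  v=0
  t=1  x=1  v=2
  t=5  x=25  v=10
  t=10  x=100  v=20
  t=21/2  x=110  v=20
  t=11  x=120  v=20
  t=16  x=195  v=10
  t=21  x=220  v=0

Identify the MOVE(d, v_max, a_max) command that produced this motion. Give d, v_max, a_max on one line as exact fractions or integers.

d=220 v_max=20 a_max=2

final state: t=21, x=220, v=0 → d = 220
a_max = (2−0)/(1−0) = 2
max v = 20 over t∈[10,11] → v_max = 20
check: 20·(10+1) = 220 ✓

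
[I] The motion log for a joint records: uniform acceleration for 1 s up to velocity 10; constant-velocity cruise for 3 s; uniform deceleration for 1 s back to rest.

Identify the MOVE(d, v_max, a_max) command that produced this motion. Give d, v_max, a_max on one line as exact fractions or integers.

a_max = 10/1 = 10
d_a = ½·10·1 = 5; d_c = 10·3 = 30
d = 2·5 + 30 = 40
t_c = 3 > 0 so v_max = 10

d=40 v_max=10 a_max=10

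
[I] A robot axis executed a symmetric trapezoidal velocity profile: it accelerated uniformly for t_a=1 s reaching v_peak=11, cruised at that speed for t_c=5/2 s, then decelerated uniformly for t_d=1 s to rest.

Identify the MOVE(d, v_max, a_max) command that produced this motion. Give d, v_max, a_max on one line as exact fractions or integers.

d=77/2 v_max=11 a_max=11

a_max = 11/1 = 11
d_a = ½·11·1 = 11/2; d_c = 11·5/2 = 55/2
d = 2·11/2 + 55/2 = 77/2
t_c = 5/2 > 0 ⇒ limit active, v_max = 11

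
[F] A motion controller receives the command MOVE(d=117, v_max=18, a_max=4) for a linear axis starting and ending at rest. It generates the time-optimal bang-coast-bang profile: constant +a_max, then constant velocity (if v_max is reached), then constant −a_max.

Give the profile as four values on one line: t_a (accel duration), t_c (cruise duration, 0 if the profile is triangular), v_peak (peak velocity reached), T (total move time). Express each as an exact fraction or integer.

vₘ²/aₘ = 18²/4 = 81
117 ≥ 81 → trapezoidal
t_a = 18/4 = 9/2; v_peak = 18
d_cruise = 117 − 81 = 36; t_c = 36/18 = 2
T = 2·9/2 + 2 = 11

t_a=9/2 t_c=2 v_peak=18 T=11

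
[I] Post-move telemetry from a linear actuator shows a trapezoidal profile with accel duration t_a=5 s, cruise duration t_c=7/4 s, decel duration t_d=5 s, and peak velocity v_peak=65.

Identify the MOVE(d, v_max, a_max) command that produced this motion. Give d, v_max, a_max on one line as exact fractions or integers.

d=1755/4 v_max=65 a_max=13

a_max = 65/5 = 13
d_a = ½·65·5 = 325/2; d_c = 65·7/4 = 455/4
d = 2·325/2 + 455/4 = 1755/4
t_c = 7/4 > 0 ⇒ limit active, v_max = 65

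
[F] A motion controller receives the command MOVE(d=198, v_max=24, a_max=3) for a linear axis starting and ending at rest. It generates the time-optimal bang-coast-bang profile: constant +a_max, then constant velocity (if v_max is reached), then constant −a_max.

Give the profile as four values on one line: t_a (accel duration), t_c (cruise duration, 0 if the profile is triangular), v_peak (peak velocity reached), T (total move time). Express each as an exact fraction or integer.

t_a=8 t_c=1/4 v_peak=24 T=65/4

(v_max)²/a_max = 24²/3 = 192
198 ≥ 192 so v_max reached
t_a = 24/3 = 8; v_peak = 24
d_cruise = 198 − 192 = 6; t_c = 6/24 = 1/4
T = 2·8 + 1/4 = 65/4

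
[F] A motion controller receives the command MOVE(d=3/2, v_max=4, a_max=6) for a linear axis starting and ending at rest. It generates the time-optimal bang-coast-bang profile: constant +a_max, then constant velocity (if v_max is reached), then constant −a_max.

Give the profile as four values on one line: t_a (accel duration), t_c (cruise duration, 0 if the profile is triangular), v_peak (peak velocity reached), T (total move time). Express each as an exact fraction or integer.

t_a=1/2 t_c=0 v_peak=3 T=1

(v_max)²/a_max = 4²/6 = 8/3
3/2 < 8/3 so t_c = 0
v_peak = √(3/2·6) = √9 = 3
t_a = 3/6 = 1/2; t_c = 0
T = 2·1/2 = 1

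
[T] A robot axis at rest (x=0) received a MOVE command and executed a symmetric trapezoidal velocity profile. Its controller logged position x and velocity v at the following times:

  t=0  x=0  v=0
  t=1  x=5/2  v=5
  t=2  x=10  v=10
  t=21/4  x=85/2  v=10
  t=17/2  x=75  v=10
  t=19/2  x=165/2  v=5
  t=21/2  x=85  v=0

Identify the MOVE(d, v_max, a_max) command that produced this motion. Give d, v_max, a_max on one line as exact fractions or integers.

final state: t=21/2, x=85, v=0 → d = 85
a_max = (5−0)/(1−0) = 5
max v = 10 over t∈[2,17/2] → v_max = 10
check: 10·(2+13/2) = 85 ✓

d=85 v_max=10 a_max=5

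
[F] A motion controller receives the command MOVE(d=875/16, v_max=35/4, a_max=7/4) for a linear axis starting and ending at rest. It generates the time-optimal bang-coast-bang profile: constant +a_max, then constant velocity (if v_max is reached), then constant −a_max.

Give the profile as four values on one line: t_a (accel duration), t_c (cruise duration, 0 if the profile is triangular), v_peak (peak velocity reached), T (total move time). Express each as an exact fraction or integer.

vₘ²/aₘ = (35/4)²/(7/4) = 175/4
875/16 ≥ 175/4 → trapezoidal
t_a = (35/4)/(7/4) = 5; v_peak = 35/4
d_cruise = 875/16 − 175/4 = 175/16; t_c = (175/16)/(35/4) = 5/4
T = 2·5 + 5/4 = 45/4

t_a=5 t_c=5/4 v_peak=35/4 T=45/4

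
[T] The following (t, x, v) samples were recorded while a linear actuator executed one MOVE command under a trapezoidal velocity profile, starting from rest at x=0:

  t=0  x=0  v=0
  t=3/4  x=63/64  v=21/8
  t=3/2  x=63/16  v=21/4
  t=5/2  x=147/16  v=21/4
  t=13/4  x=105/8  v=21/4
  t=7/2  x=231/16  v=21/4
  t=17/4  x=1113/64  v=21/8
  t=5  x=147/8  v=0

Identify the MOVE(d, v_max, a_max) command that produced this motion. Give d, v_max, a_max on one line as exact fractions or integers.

d=147/8 v_max=21/4 a_max=7/2

final state: t=5, x=147/8, v=0 → d = 147/8
a_max = (21/8−0)/(3/4−0) = 7/2
max v = 21/4 over t∈[3/2,7/2] → v_max = 21/4
check: 21/4·(3/2+2) = 147/8 ✓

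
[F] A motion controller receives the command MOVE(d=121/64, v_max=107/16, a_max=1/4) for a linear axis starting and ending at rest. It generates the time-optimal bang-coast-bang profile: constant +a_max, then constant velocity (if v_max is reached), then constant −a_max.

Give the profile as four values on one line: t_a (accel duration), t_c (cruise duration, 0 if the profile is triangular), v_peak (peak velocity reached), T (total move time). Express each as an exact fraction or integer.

v_max²/a_max = (107/16)²/(1/4) = 11449/64
121/64 < 11449/64 ⇒ no cruise
v_peak = √(121/64·1/4) = √(121/256) = 11/16
t_a = (11/16)/(1/4) = 11/4; t_c = 0
T = 2·11/4 = 11/2

t_a=11/4 t_c=0 v_peak=11/16 T=11/2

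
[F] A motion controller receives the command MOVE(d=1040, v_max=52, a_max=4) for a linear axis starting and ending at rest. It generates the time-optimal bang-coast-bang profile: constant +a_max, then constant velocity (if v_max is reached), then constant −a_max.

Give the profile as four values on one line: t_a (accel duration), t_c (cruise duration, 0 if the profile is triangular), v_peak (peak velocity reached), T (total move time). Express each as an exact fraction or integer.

t_a=13 t_c=7 v_peak=52 T=33

v_max²/a_max = 52²/4 = 676
1040 ≥ 676 ⇒ cruise phase
t_a = 52/4 = 13; v_peak = 52
d_cruise = 1040 − 676 = 364; t_c = 364/52 = 7
T = 2·13 + 7 = 33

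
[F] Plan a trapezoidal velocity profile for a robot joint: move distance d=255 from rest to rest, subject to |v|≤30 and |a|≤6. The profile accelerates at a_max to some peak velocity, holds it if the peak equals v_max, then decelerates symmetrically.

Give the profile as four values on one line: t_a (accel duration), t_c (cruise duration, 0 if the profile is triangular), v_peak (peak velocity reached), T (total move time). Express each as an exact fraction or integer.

t_a=5 t_c=7/2 v_peak=30 T=27/2

(v_max)²/a_max = 30²/6 = 150
255 ≥ 150 so v_max reached
t_a = 30/6 = 5; v_peak = 30
d_cruise = 255 − 150 = 105; t_c = 105/30 = 7/2
T = 2·5 + 7/2 = 27/2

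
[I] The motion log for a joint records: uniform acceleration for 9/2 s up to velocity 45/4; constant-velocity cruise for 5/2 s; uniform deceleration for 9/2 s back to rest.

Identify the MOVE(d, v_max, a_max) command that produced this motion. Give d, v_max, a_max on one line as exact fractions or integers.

d=315/4 v_max=45/4 a_max=5/2

a_max = (45/4)/(9/2) = 5/2
d_a = ½·45/4·9/2 = 405/16; d_c = 45/4·5/2 = 225/8
d = 2·405/16 + 225/8 = 315/4
t_c = 5/2 > 0 ⇒ limit active, v_max = 45/4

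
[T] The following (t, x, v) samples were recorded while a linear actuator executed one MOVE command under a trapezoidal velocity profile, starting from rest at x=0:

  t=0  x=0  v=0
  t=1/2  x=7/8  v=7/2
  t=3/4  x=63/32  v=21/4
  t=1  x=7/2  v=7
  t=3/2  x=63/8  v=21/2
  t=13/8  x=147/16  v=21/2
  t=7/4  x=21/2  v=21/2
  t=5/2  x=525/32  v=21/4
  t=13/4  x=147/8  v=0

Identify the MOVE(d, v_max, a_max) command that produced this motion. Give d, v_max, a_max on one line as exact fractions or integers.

d=147/8 v_max=21/2 a_max=7

final state: t=13/4, x=147/8, v=0 → d = 147/8
a_max = (7/2−0)/(1/2−0) = 7
max v = 21/2 over t∈[3/2,7/4] → v_max = 21/2
check: 21/2·(3/2+1/4) = 147/8 ✓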